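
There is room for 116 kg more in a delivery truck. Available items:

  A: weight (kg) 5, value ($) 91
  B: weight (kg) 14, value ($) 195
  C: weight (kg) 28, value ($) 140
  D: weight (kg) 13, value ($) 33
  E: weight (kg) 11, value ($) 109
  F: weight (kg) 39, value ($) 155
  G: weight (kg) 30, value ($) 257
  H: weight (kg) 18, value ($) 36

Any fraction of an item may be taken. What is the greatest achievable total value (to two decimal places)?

903.28

Sort by value per unit weight and fill in that order.
Ratios (sorted): A 18.20, B 13.93, E 9.91, G 8.57, C 5.00, F 3.97, D 2.54, H 2.00
take A (5 @ 91); take B (14 @ 195); take E (11 @ 109); take G (30 @ 257); take C (28 @ 140); take 28/39 of F → 111.28. Capacity used 116/116.
Total value = 903.28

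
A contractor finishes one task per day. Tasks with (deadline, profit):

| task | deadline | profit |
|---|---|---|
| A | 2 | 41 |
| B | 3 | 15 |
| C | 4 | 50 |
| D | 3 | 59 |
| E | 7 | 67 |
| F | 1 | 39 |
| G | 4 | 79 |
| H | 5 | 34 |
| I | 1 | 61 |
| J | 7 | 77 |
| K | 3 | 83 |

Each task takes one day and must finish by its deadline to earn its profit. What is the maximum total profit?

Take jobs in profit order; each goes to the latest open slot no later than its deadline.
Profit order: K=83 G=79 J=77 E=67 I=61 D=59 C=50 A=41 F=39 H=34 B=15
Assign: K→slot 3, G→slot 4, J→slot 7, E→slot 6, I→slot 1, D→slot 2, C skipped, A skipped, F skipped, H→slot 5, B skipped.
Slots: [1:I] [2:D] [3:K] [4:G] [5:H] [6:E] [7:J]
Profit = 61 + 59 + 83 + 79 + 34 + 67 + 77 = 460

460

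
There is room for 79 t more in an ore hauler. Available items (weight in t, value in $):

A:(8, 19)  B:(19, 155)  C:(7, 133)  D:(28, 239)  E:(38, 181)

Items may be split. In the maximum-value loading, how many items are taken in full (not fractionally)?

3

Ratios (sorted): C 19.00, D 8.54, B 8.16, E 4.76, A 2.38
take C (7 @ 133); take D (28 @ 239); take B (19 @ 155); take 25/38 of E → 119.08. Capacity used 79/79.
3 item(s) taken whole; one partial (take 25/38 of E).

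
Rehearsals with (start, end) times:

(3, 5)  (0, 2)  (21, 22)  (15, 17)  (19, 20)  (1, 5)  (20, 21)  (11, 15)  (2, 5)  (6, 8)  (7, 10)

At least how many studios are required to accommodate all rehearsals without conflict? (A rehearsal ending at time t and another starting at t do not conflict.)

3

The answer is the maximum number of intervals overlapping at any instant.
Events (time:±→running): 0:+→1 1:+→2 2:-→1 2:+→2 3:+→3 … peak 3.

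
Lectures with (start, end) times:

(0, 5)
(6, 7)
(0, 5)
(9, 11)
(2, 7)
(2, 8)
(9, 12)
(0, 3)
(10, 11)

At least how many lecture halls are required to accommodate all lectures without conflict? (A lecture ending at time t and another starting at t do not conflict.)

5

Count concurrent intervals with a sweep; the peak is the room count.
starts: [0, 0, 0, 2, 2, 6, 9, 9, 10]
ends:   [3, 5, 5, 7, 7, 8, 11, 11, 12]
s0→1 s0→2 s0→3 s2→4 s2→5  — peak 5.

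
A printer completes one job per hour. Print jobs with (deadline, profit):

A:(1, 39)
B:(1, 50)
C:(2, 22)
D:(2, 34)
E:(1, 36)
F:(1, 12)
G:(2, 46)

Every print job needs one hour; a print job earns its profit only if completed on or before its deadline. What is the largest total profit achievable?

Profit order: B=50 G=46 A=39 E=36 D=34 C=22 F=12
Assign: B→slot 1, G→slot 2, A skipped, E skipped, D skipped, C skipped, F skipped.
Slots: [1:B] [2:G]
Profit = 50 + 46 = 96

96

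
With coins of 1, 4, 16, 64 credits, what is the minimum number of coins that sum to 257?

257 = 4×64 + 1×1
Total coins = 4 + 1 = 5

5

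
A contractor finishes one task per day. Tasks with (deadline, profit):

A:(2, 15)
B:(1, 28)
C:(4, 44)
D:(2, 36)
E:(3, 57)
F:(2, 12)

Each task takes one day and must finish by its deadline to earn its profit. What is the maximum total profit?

Profit order: E=57 C=44 D=36 B=28 A=15 F=12
Assign: E→slot 3, C→slot 4, D→slot 2, B→slot 1, A skipped, F skipped.
Slots: [1:B] [2:D] [3:E] [4:C]
Profit = 28 + 36 + 57 + 44 = 165

165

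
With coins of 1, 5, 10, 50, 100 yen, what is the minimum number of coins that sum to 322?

7

Use the largest denomination that fits, subtract, and repeat.
322 − 3×100→22 − 2×10→2 − 2×1→0
Total coins = 3 + 2 + 2 = 7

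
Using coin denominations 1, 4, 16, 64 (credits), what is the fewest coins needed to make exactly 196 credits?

4

Use the largest denomination that fits, subtract, and repeat.
196 = 3×64 + 1×4
Total coins = 3 + 1 = 4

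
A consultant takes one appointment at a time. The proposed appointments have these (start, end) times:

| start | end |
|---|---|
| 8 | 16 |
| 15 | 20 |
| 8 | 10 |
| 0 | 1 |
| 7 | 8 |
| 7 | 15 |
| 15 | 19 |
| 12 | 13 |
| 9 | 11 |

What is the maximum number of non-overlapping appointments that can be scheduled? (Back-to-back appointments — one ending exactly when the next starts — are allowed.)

Greedy by earliest finish: after sorting by end time, pick each interval compatible with the last pick.
Sorted by end: (0,1)  (7,8)  (8,10)  (9,11)  (12,13)  (7,15)  (8,16)  (15,19)  (15,20)
take (0,1); take (7,8); take (8,10); skip (9,11); take (12,13); skip (7,15); take (15,19); skip (15,20).
Selected 5 appointments.

5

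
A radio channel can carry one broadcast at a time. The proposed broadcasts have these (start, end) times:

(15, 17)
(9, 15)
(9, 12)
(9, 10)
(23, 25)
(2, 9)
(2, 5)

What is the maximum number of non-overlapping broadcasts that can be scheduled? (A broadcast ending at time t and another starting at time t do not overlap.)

4

Sort by end time and greedily take each interval whose start is ≥ the last chosen end.
By end time: (2,5), (2,9), (9,10), (9,12), (9,15), (15,17), (23,25).
Pick (2,5); next start ≥ 5 → (9,10); next start ≥ 10 → (15,17); next start ≥ 17 → (23,25).
Selected 4 broadcasts.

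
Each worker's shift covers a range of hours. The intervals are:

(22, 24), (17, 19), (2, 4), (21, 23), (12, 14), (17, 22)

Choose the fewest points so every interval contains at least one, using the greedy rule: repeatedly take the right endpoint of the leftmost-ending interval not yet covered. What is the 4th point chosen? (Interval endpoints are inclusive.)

By right end: [2,4]  [12,14]  [17,19]  [17,22]  [21,23]  [22,24]
[2,4] uncovered → point at 4; [12,14] uncovered → point at 14; [17,19] uncovered → point at 19; [21,23] uncovered → point at 23.
Points: 4, 14, 19, 23 (4 total).

23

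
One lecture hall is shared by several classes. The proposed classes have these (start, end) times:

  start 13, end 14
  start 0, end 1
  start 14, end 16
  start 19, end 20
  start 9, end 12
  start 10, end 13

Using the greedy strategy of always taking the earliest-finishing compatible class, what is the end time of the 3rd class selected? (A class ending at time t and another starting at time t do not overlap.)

14

By end time: (0,1), (9,12), (10,13), (13,14), (14,16), (19,20).
Pick (0,1); next start ≥ 1 → (9,12); next start ≥ 12 → (13,14); next start ≥ 14 → (14,16); next start ≥ 16 → (19,20).
Selected: (0,1) (9,12) (13,14) (14,16) (19,20)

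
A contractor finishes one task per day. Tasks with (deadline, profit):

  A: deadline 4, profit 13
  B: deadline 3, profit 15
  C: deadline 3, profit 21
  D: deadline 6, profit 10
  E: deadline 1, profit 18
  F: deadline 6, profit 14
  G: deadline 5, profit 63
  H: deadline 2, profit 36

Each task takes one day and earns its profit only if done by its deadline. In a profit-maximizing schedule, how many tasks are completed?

6

Profit order: G=63 H=36 C=21 E=18 B=15 F=14 A=13 D=10
Assign: G→slot 5, H→slot 2, C→slot 3, E→slot 1, B skipped, F→slot 6, A→slot 4, D skipped.
Slots: [1:E] [2:H] [3:C] [4:A] [5:G] [6:F]
6 of 8 scheduled.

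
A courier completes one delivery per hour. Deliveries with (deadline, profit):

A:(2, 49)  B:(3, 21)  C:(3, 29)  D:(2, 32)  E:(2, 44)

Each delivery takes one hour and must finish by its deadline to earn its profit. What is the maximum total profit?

122

Sort by profit descending; place each in the latest free slot ≤ its deadline.
Profit order: A=49 E=44 D=32 C=29 B=21
Assign: A→slot 2, E→slot 1, D skipped, C→slot 3, B skipped.
Slots: [1:E] [2:A] [3:C]
Profit = 44 + 49 + 29 = 122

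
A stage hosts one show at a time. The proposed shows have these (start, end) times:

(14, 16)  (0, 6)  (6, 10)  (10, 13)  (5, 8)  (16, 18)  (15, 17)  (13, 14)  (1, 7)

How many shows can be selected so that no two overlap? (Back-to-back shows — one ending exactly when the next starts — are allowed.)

6

Order by finish time; keep every interval that doesn't clash with the previous kept one.
By end time: (0,6), (1,7), (5,8), (6,10), (10,13), (13,14), (14,16), (15,17), (16,18).
Pick (0,6); next start ≥ 6 → (6,10); next start ≥ 10 → (10,13); next start ≥ 13 → (13,14); next start ≥ 14 → (14,16); next start ≥ 16 → (16,18).
Selected 6 shows.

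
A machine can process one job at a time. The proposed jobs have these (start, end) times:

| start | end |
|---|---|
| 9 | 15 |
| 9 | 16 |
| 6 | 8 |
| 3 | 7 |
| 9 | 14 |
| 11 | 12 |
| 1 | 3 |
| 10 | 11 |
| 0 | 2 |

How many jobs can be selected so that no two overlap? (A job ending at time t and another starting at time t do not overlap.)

Greedy by earliest finish: after sorting by end time, pick each interval compatible with the last pick.
Sorted by end: (0,2)  (1,3)  (3,7)  (6,8)  (10,11)  (11,12)  (9,14)  (9,15)  (9,16)
take (0,2); take (3,7); skip (6,8); take (10,11); take (11,12).
Selected 4 jobs.

4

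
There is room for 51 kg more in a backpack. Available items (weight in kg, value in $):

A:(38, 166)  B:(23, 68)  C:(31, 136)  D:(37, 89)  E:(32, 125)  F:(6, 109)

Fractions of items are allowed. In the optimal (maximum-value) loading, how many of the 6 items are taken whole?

Ratios (sorted): F 18.17, C 4.39, A 4.37, E 3.91, B 2.96, D 2.41
take F (6 @ 109); take C (31 @ 136); take 14/38 of A → 61.16. Capacity used 51/51.
2 item(s) taken whole; one partial (take 14/38 of A).

2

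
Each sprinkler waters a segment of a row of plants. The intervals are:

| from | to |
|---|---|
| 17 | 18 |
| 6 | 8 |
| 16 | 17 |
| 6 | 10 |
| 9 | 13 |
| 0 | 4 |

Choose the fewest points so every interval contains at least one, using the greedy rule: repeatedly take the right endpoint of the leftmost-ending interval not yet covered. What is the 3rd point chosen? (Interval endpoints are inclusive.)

By right end: [0,4]  [6,8]  [6,10]  [9,13]  [16,17]  [17,18]
[0,4] uncovered → point at 4; [6,8] uncovered → point at 8; [9,13] uncovered → point at 13; [16,17] uncovered → point at 17.
Points: 4, 8, 13, 17 (4 total).

13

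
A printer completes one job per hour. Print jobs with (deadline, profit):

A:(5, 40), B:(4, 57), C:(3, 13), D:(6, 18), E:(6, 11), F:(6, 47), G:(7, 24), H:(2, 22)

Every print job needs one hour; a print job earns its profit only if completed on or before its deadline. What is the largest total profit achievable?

221

Sort by profit descending; place each in the latest free slot ≤ its deadline.
By profit: B(d4,57), F(d6,47), A(d5,40), G(d7,24), H(d2,22), D(d6,18), C(d3,13), E(d6,11)
B→slot 4; F→slot 6; A→slot 5; G→slot 7; H→slot 2; D→slot 3; C→slot 1; E skipped.
Profit = 13 + 22 + 18 + 57 + 40 + 47 + 24 = 221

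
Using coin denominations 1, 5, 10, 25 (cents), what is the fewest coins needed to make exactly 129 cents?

9

129 − 5×25→4 − 4×1→0
Total coins = 5 + 4 = 9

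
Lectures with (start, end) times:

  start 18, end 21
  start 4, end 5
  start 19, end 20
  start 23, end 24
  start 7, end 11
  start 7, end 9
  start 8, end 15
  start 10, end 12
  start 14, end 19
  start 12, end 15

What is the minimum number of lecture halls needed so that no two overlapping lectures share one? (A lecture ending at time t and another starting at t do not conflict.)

Count concurrent intervals with a sweep; the peak is the room count.
Events (time:±→running): 4:+→1 5:-→0 7:+→1 7:+→2 8:+→3 … peak 3.

3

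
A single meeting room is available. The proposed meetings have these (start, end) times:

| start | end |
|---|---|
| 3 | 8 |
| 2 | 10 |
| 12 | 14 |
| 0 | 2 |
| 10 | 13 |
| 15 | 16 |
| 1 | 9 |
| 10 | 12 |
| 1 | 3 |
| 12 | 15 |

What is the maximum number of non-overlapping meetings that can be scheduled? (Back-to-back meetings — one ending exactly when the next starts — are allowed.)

Greedy by earliest finish: after sorting by end time, pick each interval compatible with the last pick.
Sorted by end: (0,2)  (1,3)  (3,8)  (1,9)  (2,10)  (10,12)  (10,13)  (12,14)  (12,15)  (15,16)
take (0,2); take (3,8); take (10,12); take (12,14); take (15,16).
Selected 5 meetings.

5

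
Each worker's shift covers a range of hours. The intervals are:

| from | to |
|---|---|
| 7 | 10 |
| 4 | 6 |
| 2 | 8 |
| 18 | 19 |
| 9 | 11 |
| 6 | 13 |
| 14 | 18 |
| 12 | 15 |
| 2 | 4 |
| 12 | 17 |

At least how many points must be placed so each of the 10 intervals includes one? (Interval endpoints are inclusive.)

Sort by right endpoint; whenever an interval is uncovered, place a point at its right end.
Sorted: [2,4] [4,6] [2,8] [7,10] [9,11] [6,13] [12,15] [12,17] [14,18] [18,19]
{[2,4],[4,6],[2,8]} hit by 4; {[7,10],[9,11],[6,13]} hit by 10; {[12,15],[12,17],[14,18]} hit by 15; {[18,19]} hit by 19.
Points: 4, 10, 15, 19 (4 total).

4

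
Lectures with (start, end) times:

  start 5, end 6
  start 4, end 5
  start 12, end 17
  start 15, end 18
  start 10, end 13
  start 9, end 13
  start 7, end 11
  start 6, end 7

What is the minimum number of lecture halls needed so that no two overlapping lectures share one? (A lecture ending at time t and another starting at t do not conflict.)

3

The answer is the maximum number of intervals overlapping at any instant.
starts: [4, 5, 6, 7, 9, 10, 12, 15]
ends:   [5, 6, 7, 11, 13, 13, 17, 18]
s4→1 e5→0 s5→1 e6→0 s6→1 e7→0 s7→1 s9→2 s10→3  — peak 3.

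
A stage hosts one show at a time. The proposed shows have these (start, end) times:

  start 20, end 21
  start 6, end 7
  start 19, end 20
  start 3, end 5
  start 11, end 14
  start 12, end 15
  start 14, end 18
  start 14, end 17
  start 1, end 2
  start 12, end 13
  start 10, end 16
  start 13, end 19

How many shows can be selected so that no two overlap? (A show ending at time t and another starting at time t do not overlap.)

7

Sort by end time and greedily take each interval whose start is ≥ the last chosen end.
Sorted by end: (1,2)  (3,5)  (6,7)  (12,13)  (11,14)  (12,15)  (10,16)  (14,17)  (14,18)  (13,19)  (19,20)  (20,21)
take (1,2); take (3,5); take (6,7); take (12,13); skip (11,14); skip (12,15); take (14,17); take (19,20); take (20,21).
Selected 7 shows.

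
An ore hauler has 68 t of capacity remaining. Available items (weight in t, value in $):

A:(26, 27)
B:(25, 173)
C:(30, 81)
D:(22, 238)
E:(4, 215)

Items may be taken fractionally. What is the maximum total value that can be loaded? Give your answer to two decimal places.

671.90

Ratios (sorted): E 53.75, D 10.82, B 6.92, C 2.70, A 1.04
take E (4 @ 215); take D (22 @ 238); take B (25 @ 173); take 17/30 of C → 45.90. Capacity used 68/68.
Total value = 671.90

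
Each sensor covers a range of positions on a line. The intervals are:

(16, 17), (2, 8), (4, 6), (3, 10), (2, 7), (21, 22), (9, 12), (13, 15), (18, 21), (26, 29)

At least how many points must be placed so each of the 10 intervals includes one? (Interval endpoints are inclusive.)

Process intervals by earliest right end; each time one isn't hit yet, stab at its right endpoint.
By right end: [4,6]  [2,7]  [2,8]  [3,10]  [9,12]  [13,15]  [16,17]  [18,21]  [21,22]  [26,29]
[4,6] uncovered → point at 6; [9,12] uncovered → point at 12; [13,15] uncovered → point at 15; [16,17] uncovered → point at 17; [18,21] uncovered → point at 21; [26,29] uncovered → point at 29.
Points: 6, 12, 15, 17, 21, 29 (6 total).

6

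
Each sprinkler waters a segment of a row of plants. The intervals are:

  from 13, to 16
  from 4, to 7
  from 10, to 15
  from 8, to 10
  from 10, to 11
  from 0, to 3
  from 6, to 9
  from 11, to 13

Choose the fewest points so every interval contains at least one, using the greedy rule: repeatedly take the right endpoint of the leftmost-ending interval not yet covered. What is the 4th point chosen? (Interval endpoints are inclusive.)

13

Sorted: [0,3] [4,7] [6,9] [8,10] [10,11] [11,13] [10,15] [13,16]
{[0,3]} hit by 3; {[4,7],[6,9]} hit by 7; {[8,10],[10,11]} hit by 10; {[11,13],[10,15],[13,16]} hit by 13.
Points: 3, 7, 10, 13 (4 total).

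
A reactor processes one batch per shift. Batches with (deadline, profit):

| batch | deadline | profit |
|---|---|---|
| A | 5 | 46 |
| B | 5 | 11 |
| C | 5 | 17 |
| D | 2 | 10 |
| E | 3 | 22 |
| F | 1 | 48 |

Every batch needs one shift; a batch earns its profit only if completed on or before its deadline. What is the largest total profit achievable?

144

Take jobs in profit order; each goes to the latest open slot no later than its deadline.
By profit: F(d1,48), A(d5,46), E(d3,22), C(d5,17), B(d5,11), D(d2,10)
F→slot 1; A→slot 5; E→slot 3; C→slot 4; B→slot 2; D skipped.
Profit = 48 + 11 + 22 + 17 + 46 = 144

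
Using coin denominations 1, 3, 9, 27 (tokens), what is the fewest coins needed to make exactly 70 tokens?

70 − 2×27→16 − 1×9→7 − 2×3→1 − 1×1→0
Total coins = 2 + 1 + 2 + 1 = 6

6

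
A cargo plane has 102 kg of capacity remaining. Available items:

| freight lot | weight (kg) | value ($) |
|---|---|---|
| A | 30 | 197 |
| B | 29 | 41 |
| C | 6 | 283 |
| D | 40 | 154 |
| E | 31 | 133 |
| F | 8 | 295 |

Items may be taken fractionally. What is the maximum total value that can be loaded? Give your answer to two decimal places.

Order: C (283/6=47.17) > F (295/8=36.88) > A (197/30=6.57) > E (133/31=4.29) > D (154/40=3.85) > B (41/29=1.41)
Fill: take C (6 @ 283) → take F (8 @ 295) → take A (30 @ 197) → take E (31 @ 133) → take 27/40 of D → 103.95; 102/102 used.
Total value = 1011.95

1011.95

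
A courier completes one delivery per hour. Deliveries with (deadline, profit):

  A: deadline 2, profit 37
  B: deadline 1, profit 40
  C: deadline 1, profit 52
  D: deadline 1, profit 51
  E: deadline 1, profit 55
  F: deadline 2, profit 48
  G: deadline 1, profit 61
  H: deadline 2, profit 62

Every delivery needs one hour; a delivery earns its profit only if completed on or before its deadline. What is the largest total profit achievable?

Sort by profit descending; place each in the latest free slot ≤ its deadline.
Profit order: H=62 G=61 E=55 C=52 D=51 F=48 B=40 A=37
Assign: H→slot 2, G→slot 1, E skipped, C skipped, D skipped, F skipped, B skipped, A skipped.
Slots: [1:G] [2:H]
Profit = 61 + 62 = 123

123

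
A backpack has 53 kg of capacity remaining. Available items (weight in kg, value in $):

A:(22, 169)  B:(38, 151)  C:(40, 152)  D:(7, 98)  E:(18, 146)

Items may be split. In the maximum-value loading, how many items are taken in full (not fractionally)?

3

Greedy by value/weight ratio, highest first.
Order: D (98/7=14.00) > E (146/18=8.11) > A (169/22=7.68) > B (151/38=3.97) > C (152/40=3.80)
Fill: take D (7 @ 98) → take E (18 @ 146) → take A (22 @ 169) → take 6/38 of B → 23.84; 53/53 used.
3 item(s) taken whole; one partial (take 6/38 of B).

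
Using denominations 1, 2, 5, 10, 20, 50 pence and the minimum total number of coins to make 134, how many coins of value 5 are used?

Greedy: take as many of the largest coin as possible, then repeat with the remainder.
134 − 2×50→34 − 1×20→14 − 1×10→4 − 2×2→0
Count of 5: 0

0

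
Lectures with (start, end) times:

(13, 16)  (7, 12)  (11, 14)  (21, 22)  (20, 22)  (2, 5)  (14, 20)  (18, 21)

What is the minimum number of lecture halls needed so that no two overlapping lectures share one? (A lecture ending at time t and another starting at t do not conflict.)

Count concurrent intervals with a sweep; the peak is the room count.
Events (time:±→running): 2:+→1 5:-→0 7:+→1 11:+→2 … peak 2.

2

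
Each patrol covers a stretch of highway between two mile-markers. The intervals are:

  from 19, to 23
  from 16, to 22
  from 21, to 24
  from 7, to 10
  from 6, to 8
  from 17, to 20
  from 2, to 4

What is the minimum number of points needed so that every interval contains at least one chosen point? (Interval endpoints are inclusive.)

4

Sort by right endpoint; whenever an interval is uncovered, place a point at its right end.
Sorted: [2,4] [6,8] [7,10] [17,20] [16,22] [19,23] [21,24]
{[2,4]} hit by 4; {[6,8],[7,10]} hit by 8; {[17,20],[16,22],[19,23]} hit by 20; {[21,24]} hit by 24.
Points: 4, 8, 20, 24 (4 total).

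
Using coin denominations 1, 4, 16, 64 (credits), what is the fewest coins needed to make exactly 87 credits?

6

87 − 1×64→23 − 1×16→7 − 1×4→3 − 3×1→0
Total coins = 1 + 1 + 1 + 3 = 6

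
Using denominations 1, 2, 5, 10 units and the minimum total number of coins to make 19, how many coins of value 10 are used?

1

Use the largest denomination that fits, subtract, and repeat.
19 − 1×10→9 − 1×5→4 − 2×2→0
Count of 10: 1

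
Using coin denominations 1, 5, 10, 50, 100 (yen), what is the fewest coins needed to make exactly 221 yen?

Greedy: take as many of the largest coin as possible, then repeat with the remainder.
221 = 2×100 + 2×10 + 1×1
Total coins = 2 + 2 + 1 = 5

5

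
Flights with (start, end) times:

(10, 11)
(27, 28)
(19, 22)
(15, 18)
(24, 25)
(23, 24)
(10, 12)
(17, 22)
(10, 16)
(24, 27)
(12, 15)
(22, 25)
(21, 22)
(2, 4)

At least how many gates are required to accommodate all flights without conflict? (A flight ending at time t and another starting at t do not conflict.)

The answer is the maximum number of intervals overlapping at any instant.
Events (time:±→running): 2:+→1 4:-→0 10:+→1 10:+→2 10:+→3 … peak 3.

3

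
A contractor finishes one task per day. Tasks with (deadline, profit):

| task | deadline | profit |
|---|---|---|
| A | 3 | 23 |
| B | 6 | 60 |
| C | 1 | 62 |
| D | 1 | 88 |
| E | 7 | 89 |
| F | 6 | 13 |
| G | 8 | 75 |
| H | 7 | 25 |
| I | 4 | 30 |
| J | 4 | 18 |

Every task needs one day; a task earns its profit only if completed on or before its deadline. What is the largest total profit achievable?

408

By profit: E(d7,89), D(d1,88), G(d8,75), C(d1,62), B(d6,60), I(d4,30), H(d7,25), A(d3,23), J(d4,18), F(d6,13)
E→slot 7; D→slot 1; G→slot 8; C skipped; B→slot 6; I→slot 4; H→slot 5; A→slot 3; J→slot 2; F skipped.
Profit = 88 + 18 + 23 + 30 + 25 + 60 + 89 + 75 = 408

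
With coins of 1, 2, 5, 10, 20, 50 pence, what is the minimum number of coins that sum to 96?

5

96 − 1×50→46 − 2×20→6 − 1×5→1 − 1×1→0
Total coins = 1 + 2 + 1 + 1 = 5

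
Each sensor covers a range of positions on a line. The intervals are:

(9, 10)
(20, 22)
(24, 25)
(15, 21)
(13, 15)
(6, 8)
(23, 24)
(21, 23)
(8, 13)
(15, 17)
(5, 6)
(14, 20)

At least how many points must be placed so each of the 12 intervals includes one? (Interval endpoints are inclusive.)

Sort by right endpoint; whenever an interval is uncovered, place a point at its right end.
Sorted: [5,6] [6,8] [9,10] [8,13] [13,15] [15,17] [14,20] [15,21] [20,22] [21,23] [23,24] [24,25]
{[5,6],[6,8]} hit by 6; {[9,10],[8,13]} hit by 10; {[13,15],[15,17],[14,20],[15,21]} hit by 15; {[20,22],[21,23]} hit by 22; {[23,24],[24,25]} hit by 24.
Points: 6, 10, 15, 22, 24 (5 total).

5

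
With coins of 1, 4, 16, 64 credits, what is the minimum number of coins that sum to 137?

5

Use the largest denomination that fits, subtract, and repeat.
137 − 2×64→9 − 2×4→1 − 1×1→0
Total coins = 2 + 2 + 1 = 5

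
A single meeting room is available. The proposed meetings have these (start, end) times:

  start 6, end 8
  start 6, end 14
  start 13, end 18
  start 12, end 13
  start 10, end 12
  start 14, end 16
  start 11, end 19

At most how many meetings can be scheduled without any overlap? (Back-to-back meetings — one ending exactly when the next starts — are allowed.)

4

Sorted by end: (6,8)  (10,12)  (12,13)  (6,14)  (14,16)  (13,18)  (11,19)
take (6,8); take (10,12); take (12,13); take (14,16); skip (11,19).
Selected 4 meetings.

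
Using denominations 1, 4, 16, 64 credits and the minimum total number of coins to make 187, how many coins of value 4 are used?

2

187 − 2×64→59 − 3×16→11 − 2×4→3 − 3×1→0
Count of 4: 2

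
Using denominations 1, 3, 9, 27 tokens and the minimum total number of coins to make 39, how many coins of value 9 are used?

1

39 − 1×27→12 − 1×9→3 − 1×3→0
Count of 9: 1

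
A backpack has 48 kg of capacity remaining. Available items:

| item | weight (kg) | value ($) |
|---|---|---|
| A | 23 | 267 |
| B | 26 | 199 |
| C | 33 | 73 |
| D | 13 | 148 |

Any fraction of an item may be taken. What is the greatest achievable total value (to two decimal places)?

506.85

Sort by value per unit weight and fill in that order.
Ratios (sorted): A 11.61, D 11.38, B 7.65, C 2.21
take A (23 @ 267); take D (13 @ 148); take 12/26 of B → 91.85. Capacity used 48/48.
Total value = 506.85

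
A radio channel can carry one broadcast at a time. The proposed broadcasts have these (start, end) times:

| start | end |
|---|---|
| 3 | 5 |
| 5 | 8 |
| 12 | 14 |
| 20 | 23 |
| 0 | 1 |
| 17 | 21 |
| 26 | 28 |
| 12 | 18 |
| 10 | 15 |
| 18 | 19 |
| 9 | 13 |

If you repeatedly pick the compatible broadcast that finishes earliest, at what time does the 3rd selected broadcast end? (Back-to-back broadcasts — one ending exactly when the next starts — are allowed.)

8

Sort by end time and greedily take each interval whose start is ≥ the last chosen end.
By end time: (0,1), (3,5), (5,8), (9,13), (12,14), (10,15), (12,18), (18,19), (17,21), (20,23), (26,28).
Pick (0,1); next start ≥ 1 → (3,5); next start ≥ 5 → (5,8); next start ≥ 8 → (9,13); next start ≥ 13 → (18,19); next start ≥ 19 → (20,23); next start ≥ 23 → (26,28).
Selected: (0,1) (3,5) (5,8) (9,13) (18,19) (20,23) (26,28)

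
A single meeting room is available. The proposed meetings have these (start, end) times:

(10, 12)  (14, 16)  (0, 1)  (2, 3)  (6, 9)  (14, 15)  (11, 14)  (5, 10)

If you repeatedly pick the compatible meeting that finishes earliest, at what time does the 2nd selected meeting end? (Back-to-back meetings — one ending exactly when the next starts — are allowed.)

3

Sort by end time and greedily take each interval whose start is ≥ the last chosen end.
By end time: (0,1), (2,3), (6,9), (5,10), (10,12), (11,14), (14,15), (14,16).
Pick (0,1); next start ≥ 1 → (2,3); next start ≥ 3 → (6,9); next start ≥ 9 → (10,12); next start ≥ 12 → (14,15).
Selected: (0,1) (2,3) (6,9) (10,12) (14,15)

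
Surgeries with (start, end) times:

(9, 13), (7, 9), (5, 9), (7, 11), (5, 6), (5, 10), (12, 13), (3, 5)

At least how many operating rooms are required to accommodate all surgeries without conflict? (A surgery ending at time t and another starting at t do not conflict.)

4

Count concurrent intervals with a sweep; the peak is the room count.
Events (time:±→running): 3:+→1 5:-→0 5:+→1 5:+→2 5:+→3 6:-→2 7:+→3 7:+→4 … peak 4.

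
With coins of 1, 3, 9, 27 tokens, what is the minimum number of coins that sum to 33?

Greedy: take as many of the largest coin as possible, then repeat with the remainder.
33 = 1×27 + 2×3
Total coins = 1 + 2 = 3

3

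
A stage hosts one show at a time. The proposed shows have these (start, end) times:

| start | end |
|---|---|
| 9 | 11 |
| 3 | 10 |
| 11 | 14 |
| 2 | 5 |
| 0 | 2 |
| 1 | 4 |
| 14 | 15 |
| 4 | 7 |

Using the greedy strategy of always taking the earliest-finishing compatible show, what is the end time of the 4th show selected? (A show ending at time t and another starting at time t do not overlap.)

14

By end time: (0,2), (1,4), (2,5), (4,7), (3,10), (9,11), (11,14), (14,15).
Pick (0,2); next start ≥ 2 → (2,5); next start ≥ 5 → (9,11); next start ≥ 11 → (11,14); next start ≥ 14 → (14,15).
Selected: (0,2) (2,5) (9,11) (11,14) (14,15)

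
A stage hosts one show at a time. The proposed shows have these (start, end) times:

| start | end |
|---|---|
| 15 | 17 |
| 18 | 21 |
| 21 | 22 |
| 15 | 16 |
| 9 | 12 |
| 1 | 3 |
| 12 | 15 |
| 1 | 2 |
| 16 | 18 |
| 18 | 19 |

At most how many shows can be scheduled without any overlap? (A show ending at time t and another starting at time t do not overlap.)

Sorted by end: (1,2)  (1,3)  (9,12)  (12,15)  (15,16)  (15,17)  (16,18)  (18,19)  (18,21)  (21,22)
take (1,2); take (9,12); take (12,15); take (15,16); skip (15,17); take (16,18); take (18,19); take (21,22).
Selected 7 shows.

7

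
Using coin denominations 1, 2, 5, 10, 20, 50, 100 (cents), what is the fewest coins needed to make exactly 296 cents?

Greedy: take as many of the largest coin as possible, then repeat with the remainder.
296 = 2×100 + 1×50 + 2×20 + 1×5 + 1×1
Total coins = 2 + 1 + 2 + 1 + 1 = 7

7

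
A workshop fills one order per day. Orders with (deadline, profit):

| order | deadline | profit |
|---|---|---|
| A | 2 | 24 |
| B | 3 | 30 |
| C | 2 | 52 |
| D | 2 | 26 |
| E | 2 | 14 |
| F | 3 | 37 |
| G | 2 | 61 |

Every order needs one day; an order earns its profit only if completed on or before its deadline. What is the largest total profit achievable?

By profit: G(d2,61), C(d2,52), F(d3,37), B(d3,30), D(d2,26), A(d2,24), E(d2,14)
G→slot 2; C→slot 1; F→slot 3; B skipped; D skipped; A skipped; E skipped.
Profit = 52 + 61 + 37 = 150

150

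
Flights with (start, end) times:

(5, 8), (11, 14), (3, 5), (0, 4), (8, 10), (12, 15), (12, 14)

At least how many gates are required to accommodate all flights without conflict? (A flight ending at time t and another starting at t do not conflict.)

3

starts: [0, 3, 5, 8, 11, 12, 12]
ends:   [4, 5, 8, 10, 14, 14, 15]
s0→1 s3→2 e4→1 e5→0 s5→1 e8→0 s8→1 e10→0 s11→1 s12→2 s12→3  — peak 3.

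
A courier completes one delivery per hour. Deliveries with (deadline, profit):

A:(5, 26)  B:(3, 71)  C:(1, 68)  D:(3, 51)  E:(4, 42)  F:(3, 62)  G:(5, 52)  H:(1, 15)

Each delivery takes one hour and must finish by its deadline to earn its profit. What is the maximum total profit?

295

Take jobs in profit order; each goes to the latest open slot no later than its deadline.
Profit order: B=71 C=68 F=62 G=52 D=51 E=42 A=26 H=15
Assign: B→slot 3, C→slot 1, F→slot 2, G→slot 5, D skipped, E→slot 4, A skipped, H skipped.
Slots: [1:C] [2:F] [3:B] [4:E] [5:G]
Profit = 68 + 62 + 71 + 42 + 52 = 295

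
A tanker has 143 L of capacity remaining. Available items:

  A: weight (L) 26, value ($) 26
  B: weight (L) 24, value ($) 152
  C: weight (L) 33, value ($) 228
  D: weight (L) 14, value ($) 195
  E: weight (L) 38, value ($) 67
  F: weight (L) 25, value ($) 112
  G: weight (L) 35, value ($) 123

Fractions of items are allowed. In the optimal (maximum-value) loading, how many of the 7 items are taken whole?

Ratios (sorted): D 13.93, C 6.91, B 6.33, F 4.48, G 3.51, E 1.76, A 1.00
take D (14 @ 195); take C (33 @ 228); take B (24 @ 152); take F (25 @ 112); take G (35 @ 123); take 12/38 of E → 21.16. Capacity used 143/143.
5 item(s) taken whole; one partial (take 12/38 of E).

5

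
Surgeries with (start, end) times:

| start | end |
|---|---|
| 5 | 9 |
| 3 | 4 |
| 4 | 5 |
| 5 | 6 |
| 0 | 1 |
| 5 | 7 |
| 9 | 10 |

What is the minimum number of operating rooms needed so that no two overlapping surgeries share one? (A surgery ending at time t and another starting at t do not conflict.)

3

The answer is the maximum number of intervals overlapping at any instant.
starts: [0, 3, 4, 5, 5, 5, 9]
ends:   [1, 4, 5, 6, 7, 9, 10]
s0→1 e1→0 s3→1 e4→0 s4→1 e5→0 s5→1 s5→2 s5→3  — peak 3.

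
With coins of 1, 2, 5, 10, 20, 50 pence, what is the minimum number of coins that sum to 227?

227 = 4×50 + 1×20 + 1×5 + 1×2
Total coins = 4 + 1 + 1 + 1 = 7

7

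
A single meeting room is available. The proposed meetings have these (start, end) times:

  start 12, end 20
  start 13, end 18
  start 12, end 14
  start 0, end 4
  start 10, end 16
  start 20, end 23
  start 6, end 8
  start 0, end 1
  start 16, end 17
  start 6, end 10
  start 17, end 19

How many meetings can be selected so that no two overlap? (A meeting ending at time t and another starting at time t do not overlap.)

Order by finish time; keep every interval that doesn't clash with the previous kept one.
By end time: (0,1), (0,4), (6,8), (6,10), (12,14), (10,16), (16,17), (13,18), (17,19), (12,20), (20,23).
Pick (0,1); next start ≥ 1 → (6,8); next start ≥ 8 → (12,14); next start ≥ 14 → (16,17); next start ≥ 17 → (17,19); next start ≥ 19 → (20,23).
Selected 6 meetings.

6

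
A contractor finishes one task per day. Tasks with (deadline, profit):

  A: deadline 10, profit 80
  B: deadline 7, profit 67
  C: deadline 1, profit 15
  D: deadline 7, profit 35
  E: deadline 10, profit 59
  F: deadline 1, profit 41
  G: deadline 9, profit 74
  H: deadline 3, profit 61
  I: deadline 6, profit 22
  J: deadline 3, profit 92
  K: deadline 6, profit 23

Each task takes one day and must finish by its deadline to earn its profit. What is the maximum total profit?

Profit order: J=92 A=80 G=74 B=67 H=61 E=59 F=41 D=35 K=23 I=22 C=15
Assign: J→slot 3, A→slot 10, G→slot 9, B→slot 7, H→slot 2, E→slot 8, F→slot 1, D→slot 6, K→slot 5, I→slot 4, C skipped.
Slots: [1:F] [2:H] [3:J] [4:I] [5:K] [6:D] [7:B] [8:E] [9:G] [10:A]
Profit = 41 + 61 + 92 + 22 + 23 + 35 + 67 + 59 + 74 + 80 = 554

554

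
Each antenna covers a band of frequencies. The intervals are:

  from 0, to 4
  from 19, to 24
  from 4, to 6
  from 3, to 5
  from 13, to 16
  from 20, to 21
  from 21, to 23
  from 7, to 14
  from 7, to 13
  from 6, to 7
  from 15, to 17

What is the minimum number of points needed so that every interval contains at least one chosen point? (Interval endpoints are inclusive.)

4

Sort by right endpoint; whenever an interval is uncovered, place a point at its right end.
Sorted: [0,4] [3,5] [4,6] [6,7] [7,13] [7,14] [13,16] [15,17] [20,21] [21,23] [19,24]
{[0,4],[3,5],[4,6]} hit by 4; {[6,7],[7,13],[7,14]} hit by 7; {[13,16],[15,17]} hit by 16; {[20,21],[21,23],[19,24]} hit by 21.
Points: 4, 7, 16, 21 (4 total).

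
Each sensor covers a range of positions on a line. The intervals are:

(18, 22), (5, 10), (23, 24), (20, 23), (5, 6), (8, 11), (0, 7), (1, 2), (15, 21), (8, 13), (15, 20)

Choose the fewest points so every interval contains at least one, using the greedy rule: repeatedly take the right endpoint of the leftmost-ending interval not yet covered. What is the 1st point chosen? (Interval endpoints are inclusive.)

2

Sort by right endpoint; whenever an interval is uncovered, place a point at its right end.
By right end: [1,2]  [5,6]  [0,7]  [5,10]  [8,11]  [8,13]  [15,20]  [15,21]  [18,22]  [20,23]  [23,24]
[1,2] uncovered → point at 2; [5,6] uncovered → point at 6; [8,11] uncovered → point at 11; [15,20] uncovered → point at 20; [23,24] uncovered → point at 24.
Points: 2, 6, 11, 20, 24 (5 total).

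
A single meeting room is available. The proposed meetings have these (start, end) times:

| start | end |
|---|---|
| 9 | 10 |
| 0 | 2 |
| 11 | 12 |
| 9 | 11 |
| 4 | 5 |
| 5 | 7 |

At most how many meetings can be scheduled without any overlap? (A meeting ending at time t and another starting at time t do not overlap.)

Greedy by earliest finish: after sorting by end time, pick each interval compatible with the last pick.
Sorted by end: (0,2)  (4,5)  (5,7)  (9,10)  (9,11)  (11,12)
take (0,2); take (4,5); take (5,7); take (9,10); skip (9,11); take (11,12).
Selected 5 meetings.

5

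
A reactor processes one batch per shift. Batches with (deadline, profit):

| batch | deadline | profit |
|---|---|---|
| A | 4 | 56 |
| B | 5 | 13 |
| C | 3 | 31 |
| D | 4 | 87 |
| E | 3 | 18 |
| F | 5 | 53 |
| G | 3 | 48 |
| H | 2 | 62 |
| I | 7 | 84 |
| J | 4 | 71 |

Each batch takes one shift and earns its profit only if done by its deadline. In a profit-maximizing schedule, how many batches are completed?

Sort by profit descending; place each in the latest free slot ≤ its deadline.
By profit: D(d4,87), I(d7,84), J(d4,71), H(d2,62), A(d4,56), F(d5,53), G(d3,48), C(d3,31), E(d3,18), B(d5,13)
D→slot 4; I→slot 7; J→slot 3; H→slot 2; A→slot 1; F→slot 5; G skipped; C skipped; E skipped; B skipped.
6 of 10 scheduled.

6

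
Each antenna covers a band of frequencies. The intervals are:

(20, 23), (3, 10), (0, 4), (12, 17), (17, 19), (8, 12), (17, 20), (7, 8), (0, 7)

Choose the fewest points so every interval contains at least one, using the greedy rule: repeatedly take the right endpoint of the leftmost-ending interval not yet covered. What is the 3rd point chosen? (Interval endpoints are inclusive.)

17

By right end: [0,4]  [0,7]  [7,8]  [3,10]  [8,12]  [12,17]  [17,19]  [17,20]  [20,23]
[0,4] uncovered → point at 4; [7,8] uncovered → point at 8; [12,17] uncovered → point at 17; [20,23] uncovered → point at 23.
Points: 4, 8, 17, 23 (4 total).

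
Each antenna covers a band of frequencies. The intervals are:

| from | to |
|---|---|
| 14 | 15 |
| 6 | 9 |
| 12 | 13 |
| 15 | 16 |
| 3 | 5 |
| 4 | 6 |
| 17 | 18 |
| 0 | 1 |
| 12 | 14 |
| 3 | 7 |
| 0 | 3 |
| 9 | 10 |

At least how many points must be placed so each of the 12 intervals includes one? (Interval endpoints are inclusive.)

Sorted: [0,1] [0,3] [3,5] [4,6] [3,7] [6,9] [9,10] [12,13] [12,14] [14,15] [15,16] [17,18]
{[0,1],[0,3]} hit by 1; {[3,5],[4,6],[3,7]} hit by 5; {[6,9],[9,10]} hit by 9; {[12,13],[12,14]} hit by 13; {[14,15],[15,16]} hit by 15; {[17,18]} hit by 18.
Points: 1, 5, 9, 13, 15, 18 (6 total).

6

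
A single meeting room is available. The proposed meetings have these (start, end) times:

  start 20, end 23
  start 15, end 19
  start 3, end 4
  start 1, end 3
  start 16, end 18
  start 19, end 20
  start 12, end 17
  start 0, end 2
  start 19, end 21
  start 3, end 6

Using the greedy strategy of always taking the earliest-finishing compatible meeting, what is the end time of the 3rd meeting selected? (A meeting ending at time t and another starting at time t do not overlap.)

By end time: (0,2), (1,3), (3,4), (3,6), (12,17), (16,18), (15,19), (19,20), (19,21), (20,23).
Pick (0,2); next start ≥ 2 → (3,4); next start ≥ 4 → (12,17); next start ≥ 17 → (19,20); next start ≥ 20 → (20,23).
Selected: (0,2) (3,4) (12,17) (19,20) (20,23)

17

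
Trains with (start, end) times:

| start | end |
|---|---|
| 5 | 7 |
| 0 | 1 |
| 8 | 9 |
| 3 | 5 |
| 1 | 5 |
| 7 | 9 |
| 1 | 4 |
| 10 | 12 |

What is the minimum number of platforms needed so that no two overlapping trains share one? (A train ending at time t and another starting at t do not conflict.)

Count concurrent intervals with a sweep; the peak is the room count.
Events (time:±→running): 0:+→1 1:-→0 1:+→1 1:+→2 3:+→3 … peak 3.

3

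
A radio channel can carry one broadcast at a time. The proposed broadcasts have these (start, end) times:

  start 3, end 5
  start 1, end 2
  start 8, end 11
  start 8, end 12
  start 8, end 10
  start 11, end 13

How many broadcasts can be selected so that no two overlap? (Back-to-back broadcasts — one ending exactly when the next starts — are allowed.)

4

By end time: (1,2), (3,5), (8,10), (8,11), (8,12), (11,13).
Pick (1,2); next start ≥ 2 → (3,5); next start ≥ 5 → (8,10); next start ≥ 10 → (11,13).
Selected 4 broadcasts.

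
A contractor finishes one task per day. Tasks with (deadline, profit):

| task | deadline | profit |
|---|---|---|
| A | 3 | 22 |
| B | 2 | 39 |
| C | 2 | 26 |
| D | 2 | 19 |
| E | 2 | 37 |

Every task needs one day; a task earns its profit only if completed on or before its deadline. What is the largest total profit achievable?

98

Profit order: B=39 E=37 C=26 A=22 D=19
Assign: B→slot 2, E→slot 1, C skipped, A→slot 3, D skipped.
Slots: [1:E] [2:B] [3:A]
Profit = 37 + 39 + 22 = 98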